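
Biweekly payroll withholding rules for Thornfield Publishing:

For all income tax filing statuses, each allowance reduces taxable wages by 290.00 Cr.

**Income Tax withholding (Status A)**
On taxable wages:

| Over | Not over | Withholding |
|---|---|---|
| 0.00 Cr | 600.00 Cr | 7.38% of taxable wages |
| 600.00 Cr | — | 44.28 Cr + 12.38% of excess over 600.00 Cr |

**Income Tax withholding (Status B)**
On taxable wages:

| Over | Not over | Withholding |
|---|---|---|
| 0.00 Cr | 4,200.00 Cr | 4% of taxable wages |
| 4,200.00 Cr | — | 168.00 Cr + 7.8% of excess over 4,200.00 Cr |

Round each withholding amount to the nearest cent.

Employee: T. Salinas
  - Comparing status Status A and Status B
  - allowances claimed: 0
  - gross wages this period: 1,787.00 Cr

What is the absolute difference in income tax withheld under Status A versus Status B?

Income Tax (Status A): taxable = 1,787.00 Cr
  44.28 Cr + 12.38% × (1,787.00 Cr − 600.00 Cr) = 44.28 Cr + 12.38% × 1,187.00 Cr = 191.23 Cr
Income Tax (Status B): taxable = 1,787.00 Cr
  4% × 1,787.00 Cr = 71.48 Cr
Difference: |191.23 Cr − 71.48 Cr| = 119.75 Cr (higher under Status A)

119.75 Cr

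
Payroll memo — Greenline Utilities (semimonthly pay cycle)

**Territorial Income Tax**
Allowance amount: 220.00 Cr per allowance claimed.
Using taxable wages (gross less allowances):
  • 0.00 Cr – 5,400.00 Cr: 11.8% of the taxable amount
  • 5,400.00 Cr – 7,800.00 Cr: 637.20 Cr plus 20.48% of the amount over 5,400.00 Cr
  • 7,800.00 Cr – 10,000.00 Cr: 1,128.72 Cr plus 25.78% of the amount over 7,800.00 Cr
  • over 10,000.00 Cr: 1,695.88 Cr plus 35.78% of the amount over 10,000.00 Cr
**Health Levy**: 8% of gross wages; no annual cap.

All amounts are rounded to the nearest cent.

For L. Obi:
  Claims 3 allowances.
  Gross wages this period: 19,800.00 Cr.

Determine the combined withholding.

Territorial Income Tax: taxable = 19,800.00 Cr − 3×220.00 Cr = 19,140.00 Cr
  1,695.88 Cr + 35.78% × (19,140.00 Cr − 10,000.00 Cr) = 1,695.88 Cr + 35.78% × 9,140.00 Cr = 4,966.17 Cr
Health Levy: 8% × 19,800.00 Cr = 1,584.00 Cr
Total: 4,966.17 Cr + 1,584.00 Cr = 6,550.17 Cr

6,550.17 Cr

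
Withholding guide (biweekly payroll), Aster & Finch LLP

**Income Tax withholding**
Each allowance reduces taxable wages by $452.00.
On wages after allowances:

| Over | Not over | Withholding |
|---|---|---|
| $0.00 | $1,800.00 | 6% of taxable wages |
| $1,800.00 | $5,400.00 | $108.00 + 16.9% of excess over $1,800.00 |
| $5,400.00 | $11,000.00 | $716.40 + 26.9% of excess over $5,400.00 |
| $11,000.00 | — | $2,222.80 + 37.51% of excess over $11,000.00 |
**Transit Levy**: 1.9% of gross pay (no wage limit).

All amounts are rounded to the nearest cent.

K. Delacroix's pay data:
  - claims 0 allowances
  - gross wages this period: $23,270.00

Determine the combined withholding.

$7,267.41

Income Tax: taxable = $23,270.00
  $2,222.80 + 37.51% × ($23,270.00 − $11,000.00) = $2,222.80 + 37.51% × $12,270.00 = $6,825.28
Transit Levy: 1.9% × $23,270.00 = $442.13
Total: $6,825.28 + $442.13 = $7,267.41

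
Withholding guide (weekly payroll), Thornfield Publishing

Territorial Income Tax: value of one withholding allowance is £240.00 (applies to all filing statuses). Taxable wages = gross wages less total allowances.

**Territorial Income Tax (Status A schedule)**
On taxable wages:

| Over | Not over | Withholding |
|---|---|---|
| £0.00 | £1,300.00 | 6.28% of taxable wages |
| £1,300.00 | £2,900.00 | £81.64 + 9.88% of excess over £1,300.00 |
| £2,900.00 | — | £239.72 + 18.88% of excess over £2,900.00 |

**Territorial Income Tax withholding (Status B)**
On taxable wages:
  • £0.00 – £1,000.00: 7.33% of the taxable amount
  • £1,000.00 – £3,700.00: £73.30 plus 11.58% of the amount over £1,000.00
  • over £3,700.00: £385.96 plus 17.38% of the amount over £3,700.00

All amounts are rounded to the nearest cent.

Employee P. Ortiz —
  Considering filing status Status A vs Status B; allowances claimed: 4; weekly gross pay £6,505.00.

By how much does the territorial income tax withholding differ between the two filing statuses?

Territorial Income Tax (Status A): taxable = £6,505.00 − 4×£240.00 = £5,545.00
  £239.72 + 18.88% × (£5,545.00 − £2,900.00) = £239.72 + 18.88% × £2,645.00 = £739.10
Territorial Income Tax (Status B): taxable = £6,505.00 − 4×£240.00 = £5,545.00
  £385.96 + 17.38% × (£5,545.00 − £3,700.00) = £385.96 + 17.38% × £1,845.00 = £706.62
Difference: |£739.10 − £706.62| = £32.48 (higher under Status A)

£32.48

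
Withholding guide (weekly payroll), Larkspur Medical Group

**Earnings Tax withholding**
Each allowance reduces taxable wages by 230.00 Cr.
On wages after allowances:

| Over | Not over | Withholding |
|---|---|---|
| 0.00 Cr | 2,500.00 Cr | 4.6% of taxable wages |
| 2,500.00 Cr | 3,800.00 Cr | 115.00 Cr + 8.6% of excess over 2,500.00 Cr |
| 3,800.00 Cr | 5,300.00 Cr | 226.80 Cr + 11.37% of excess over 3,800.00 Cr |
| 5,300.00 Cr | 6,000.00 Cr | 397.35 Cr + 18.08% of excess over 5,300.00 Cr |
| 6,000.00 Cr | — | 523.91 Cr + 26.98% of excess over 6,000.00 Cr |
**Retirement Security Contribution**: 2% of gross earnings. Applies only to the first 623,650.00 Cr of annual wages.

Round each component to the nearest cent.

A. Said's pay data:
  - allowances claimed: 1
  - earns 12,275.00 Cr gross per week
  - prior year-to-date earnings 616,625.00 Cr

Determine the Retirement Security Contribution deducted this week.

Retirement Security Contribution: cap 623,650.00 Cr − YTD 616,625.00 Cr = 7,025.00 Cr subject; 2% × 7,025.00 Cr = 140.50 Cr

140.50 Cr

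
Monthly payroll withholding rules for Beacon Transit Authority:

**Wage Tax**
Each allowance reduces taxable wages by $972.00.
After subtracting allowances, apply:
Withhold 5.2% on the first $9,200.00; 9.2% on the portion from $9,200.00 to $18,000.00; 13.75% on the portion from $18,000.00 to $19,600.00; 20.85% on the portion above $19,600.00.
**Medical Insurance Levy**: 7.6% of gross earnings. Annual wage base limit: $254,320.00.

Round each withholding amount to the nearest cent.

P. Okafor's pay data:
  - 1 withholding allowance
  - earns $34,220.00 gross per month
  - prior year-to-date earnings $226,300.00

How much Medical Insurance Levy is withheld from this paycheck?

$2,129.52

Medical Insurance Levy: cap $254,320.00 − YTD $226,300.00 = $28,020.00 subject; 7.6% × $28,020.00 = $2,129.52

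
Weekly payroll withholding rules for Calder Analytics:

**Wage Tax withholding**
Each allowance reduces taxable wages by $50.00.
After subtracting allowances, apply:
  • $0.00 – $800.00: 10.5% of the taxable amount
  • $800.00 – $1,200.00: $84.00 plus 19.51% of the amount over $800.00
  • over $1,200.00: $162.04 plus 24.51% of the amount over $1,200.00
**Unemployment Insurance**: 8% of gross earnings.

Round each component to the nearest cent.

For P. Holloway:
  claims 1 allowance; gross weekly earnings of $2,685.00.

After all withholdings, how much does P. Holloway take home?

$1,956.44

Wage Tax: taxable = $2,685.00 − 1×$50.00 = $2,635.00
  $162.04 + 24.51% × ($2,635.00 − $1,200.00) = $162.04 + 24.51% × $1,435.00 = $513.76
Unemployment Insurance: 8% × $2,685.00 = $214.80
Total withheld: $513.76 + $214.80 = $728.56
Net pay: $2,685.00 − $728.56 = $1,956.44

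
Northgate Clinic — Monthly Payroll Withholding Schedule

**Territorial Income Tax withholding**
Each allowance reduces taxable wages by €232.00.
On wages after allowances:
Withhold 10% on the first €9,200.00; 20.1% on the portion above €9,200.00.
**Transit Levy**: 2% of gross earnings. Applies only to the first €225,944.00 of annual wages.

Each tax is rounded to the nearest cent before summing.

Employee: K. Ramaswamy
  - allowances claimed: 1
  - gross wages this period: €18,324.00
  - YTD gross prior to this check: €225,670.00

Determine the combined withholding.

Territorial Income Tax: taxable = €18,324.00 − 1×€232.00 = €18,092.00
  €920.00 + 20.1% × (€18,092.00 − €9,200.00) = €920.00 + 20.1% × €8,892.00 = €2,707.29
Transit Levy: cap €225,944.00 − YTD €225,670.00 = €274.00 subject; 2% × €274.00 = €5.48
Total: €2,707.29 + €5.48 = €2,712.77

€2,712.77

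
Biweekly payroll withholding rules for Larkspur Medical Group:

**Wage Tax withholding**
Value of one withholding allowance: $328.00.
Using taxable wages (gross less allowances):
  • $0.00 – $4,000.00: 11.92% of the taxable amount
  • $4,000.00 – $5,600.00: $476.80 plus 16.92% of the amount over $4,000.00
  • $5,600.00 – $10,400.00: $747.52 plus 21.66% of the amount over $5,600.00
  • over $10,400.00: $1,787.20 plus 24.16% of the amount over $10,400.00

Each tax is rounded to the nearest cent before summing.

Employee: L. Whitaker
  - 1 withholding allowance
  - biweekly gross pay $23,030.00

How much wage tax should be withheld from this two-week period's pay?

$4,759.36

Wage Tax: taxable = $23,030.00 − 1×$328.00 = $22,702.00
  $1,787.20 + 24.16% × ($22,702.00 − $10,400.00) = $1,787.20 + 24.16% × $12,302.00 = $4,759.36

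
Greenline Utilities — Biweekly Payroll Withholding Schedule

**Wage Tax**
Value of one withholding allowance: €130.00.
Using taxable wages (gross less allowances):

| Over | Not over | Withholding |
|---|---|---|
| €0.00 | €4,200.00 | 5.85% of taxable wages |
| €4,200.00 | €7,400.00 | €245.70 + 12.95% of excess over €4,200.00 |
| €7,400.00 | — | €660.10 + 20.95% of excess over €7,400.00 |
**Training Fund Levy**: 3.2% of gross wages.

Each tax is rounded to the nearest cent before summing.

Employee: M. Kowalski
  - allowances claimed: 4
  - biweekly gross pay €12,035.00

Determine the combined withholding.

€1,907.31

Wage Tax: taxable = €12,035.00 − 4×€130.00 = €11,515.00
  €660.10 + 20.95% × (€11,515.00 − €7,400.00) = €660.10 + 20.95% × €4,115.00 = €1,522.19
Training Fund Levy: 3.2% × €12,035.00 = €385.12
Total: €1,522.19 + €385.12 = €1,907.31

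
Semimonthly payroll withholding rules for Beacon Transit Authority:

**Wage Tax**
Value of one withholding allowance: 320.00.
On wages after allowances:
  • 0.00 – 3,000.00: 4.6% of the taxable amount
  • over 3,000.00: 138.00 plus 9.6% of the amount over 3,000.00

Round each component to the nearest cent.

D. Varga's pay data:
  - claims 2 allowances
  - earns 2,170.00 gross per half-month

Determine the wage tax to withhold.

70.38

Wage Tax: taxable = 2,170.00 − 2×320.00 = 1,530.00
  4.6% × 1,530.00 = 70.38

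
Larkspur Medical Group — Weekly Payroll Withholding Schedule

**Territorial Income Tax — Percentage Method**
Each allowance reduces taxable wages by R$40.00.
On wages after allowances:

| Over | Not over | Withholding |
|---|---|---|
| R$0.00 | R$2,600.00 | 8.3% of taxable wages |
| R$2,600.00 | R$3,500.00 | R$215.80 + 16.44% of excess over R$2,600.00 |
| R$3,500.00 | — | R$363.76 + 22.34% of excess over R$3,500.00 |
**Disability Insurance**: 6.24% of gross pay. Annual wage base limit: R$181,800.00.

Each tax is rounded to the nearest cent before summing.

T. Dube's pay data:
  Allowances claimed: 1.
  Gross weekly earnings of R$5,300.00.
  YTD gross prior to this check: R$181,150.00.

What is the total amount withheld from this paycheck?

Territorial Income Tax: taxable = R$5,300.00 − 1×R$40.00 = R$5,260.00
  R$363.76 + 22.34% × (R$5,260.00 − R$3,500.00) = R$363.76 + 22.34% × R$1,760.00 = R$756.94
Disability Insurance: cap R$181,800.00 − YTD R$181,150.00 = R$650.00 subject; 6.24% × R$650.00 = R$40.56
Total: R$756.94 + R$40.56 = R$797.50

R$797.50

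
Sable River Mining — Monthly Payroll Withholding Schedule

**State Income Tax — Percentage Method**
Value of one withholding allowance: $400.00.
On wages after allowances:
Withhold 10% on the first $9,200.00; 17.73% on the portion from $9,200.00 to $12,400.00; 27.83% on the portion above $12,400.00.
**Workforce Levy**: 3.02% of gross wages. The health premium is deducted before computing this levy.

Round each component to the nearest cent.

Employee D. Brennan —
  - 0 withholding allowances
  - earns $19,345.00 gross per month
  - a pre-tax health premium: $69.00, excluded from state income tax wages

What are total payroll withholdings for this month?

$3,983.09

State Income Tax: taxable = $19,345.00 − $69.00 = $19,276.00
  $1,487.36 + 27.83% × ($19,276.00 − $12,400.00) = $1,487.36 + 27.83% × $6,876.00 = $3,400.95
Workforce Levy: 3.02% × $19,276.00 = $582.14
Total: $3,400.95 + $582.14 = $3,983.09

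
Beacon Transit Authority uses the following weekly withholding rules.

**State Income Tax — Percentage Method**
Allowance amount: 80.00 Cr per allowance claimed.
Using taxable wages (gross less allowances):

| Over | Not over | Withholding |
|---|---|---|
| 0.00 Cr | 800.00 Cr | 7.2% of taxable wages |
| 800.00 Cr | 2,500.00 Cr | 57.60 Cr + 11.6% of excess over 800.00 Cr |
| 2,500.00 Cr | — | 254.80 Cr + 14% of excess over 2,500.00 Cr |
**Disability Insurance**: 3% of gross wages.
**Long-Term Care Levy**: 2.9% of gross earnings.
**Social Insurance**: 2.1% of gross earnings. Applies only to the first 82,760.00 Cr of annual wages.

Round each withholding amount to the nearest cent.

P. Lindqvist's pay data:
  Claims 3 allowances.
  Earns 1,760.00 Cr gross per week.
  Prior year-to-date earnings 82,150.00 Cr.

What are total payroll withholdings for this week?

State Income Tax: taxable = 1,760.00 Cr − 3×80.00 Cr = 1,520.00 Cr
  57.60 Cr + 11.6% × (1,520.00 Cr − 800.00 Cr) = 57.60 Cr + 11.6% × 720.00 Cr = 141.12 Cr
Disability Insurance: 3% × 1,760.00 Cr = 52.80 Cr
Long-Term Care Levy: 2.9% × 1,760.00 Cr = 51.04 Cr
Social Insurance: cap 82,760.00 Cr − YTD 82,150.00 Cr = 610.00 Cr subject; 2.1% × 610.00 Cr = 12.81 Cr
Total: 141.12 Cr + 52.80 Cr + 51.04 Cr + 12.81 Cr = 257.77 Cr

257.77 Cr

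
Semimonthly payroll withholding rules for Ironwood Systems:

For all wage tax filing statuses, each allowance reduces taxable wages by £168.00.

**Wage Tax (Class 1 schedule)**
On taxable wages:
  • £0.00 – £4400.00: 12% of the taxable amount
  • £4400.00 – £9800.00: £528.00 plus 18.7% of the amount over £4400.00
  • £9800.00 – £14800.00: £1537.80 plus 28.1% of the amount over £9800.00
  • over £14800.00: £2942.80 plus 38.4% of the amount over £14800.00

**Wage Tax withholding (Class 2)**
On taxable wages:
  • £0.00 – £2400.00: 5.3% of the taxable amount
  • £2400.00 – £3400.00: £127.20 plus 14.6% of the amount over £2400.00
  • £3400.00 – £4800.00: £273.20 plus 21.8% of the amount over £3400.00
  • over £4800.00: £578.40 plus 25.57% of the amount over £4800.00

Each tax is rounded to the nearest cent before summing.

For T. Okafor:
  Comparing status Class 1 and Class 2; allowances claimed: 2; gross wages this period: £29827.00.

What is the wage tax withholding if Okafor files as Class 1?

Wage Tax (Class 1): taxable = £29827.00 − 2×£168.00 = £29491.00
  £2942.80 + 38.4% × (£29491.00 − £14800.00) = £2942.80 + 38.4% × £14691.00 = £8584.14

£8584.14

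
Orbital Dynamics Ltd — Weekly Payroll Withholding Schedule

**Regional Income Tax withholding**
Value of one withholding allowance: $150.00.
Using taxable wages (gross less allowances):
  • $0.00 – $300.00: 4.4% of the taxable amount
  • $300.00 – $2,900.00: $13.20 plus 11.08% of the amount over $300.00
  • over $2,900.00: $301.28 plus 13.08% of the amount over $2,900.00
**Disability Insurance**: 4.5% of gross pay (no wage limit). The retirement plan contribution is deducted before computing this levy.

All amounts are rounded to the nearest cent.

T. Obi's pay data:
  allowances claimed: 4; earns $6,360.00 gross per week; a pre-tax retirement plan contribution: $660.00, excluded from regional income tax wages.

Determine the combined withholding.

$845.54

Regional Income Tax: taxable = $6,360.00 − $660.00 − 4×$150.00 = $5,100.00
  $301.28 + 13.08% × ($5,100.00 − $2,900.00) = $301.28 + 13.08% × $2,200.00 = $589.04
Disability Insurance: 4.5% × $5,700.00 = $256.50
Total: $589.04 + $256.50 = $845.54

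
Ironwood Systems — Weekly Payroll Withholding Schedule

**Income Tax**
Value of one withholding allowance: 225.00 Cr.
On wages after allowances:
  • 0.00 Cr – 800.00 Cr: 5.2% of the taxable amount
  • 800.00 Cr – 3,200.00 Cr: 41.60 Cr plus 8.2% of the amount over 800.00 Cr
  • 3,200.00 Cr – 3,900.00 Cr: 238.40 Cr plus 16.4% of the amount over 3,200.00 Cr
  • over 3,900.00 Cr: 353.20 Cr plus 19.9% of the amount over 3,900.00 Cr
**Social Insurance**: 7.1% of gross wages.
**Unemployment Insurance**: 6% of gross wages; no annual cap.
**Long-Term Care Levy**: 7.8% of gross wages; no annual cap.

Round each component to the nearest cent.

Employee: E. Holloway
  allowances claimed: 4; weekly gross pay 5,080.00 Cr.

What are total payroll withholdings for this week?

1,470.64 Cr

Income Tax: taxable = 5,080.00 Cr − 4×225.00 Cr = 4,180.00 Cr
  353.20 Cr + 19.9% × (4,180.00 Cr − 3,900.00 Cr) = 353.20 Cr + 19.9% × 280.00 Cr = 408.92 Cr
Social Insurance: 7.1% × 5,080.00 Cr = 360.68 Cr
Unemployment Insurance: 6% × 5,080.00 Cr = 304.80 Cr
Long-Term Care Levy: 7.8% × 5,080.00 Cr = 396.24 Cr
Total: 408.92 Cr + 360.68 Cr + 304.80 Cr + 396.24 Cr = 1,470.64 Cr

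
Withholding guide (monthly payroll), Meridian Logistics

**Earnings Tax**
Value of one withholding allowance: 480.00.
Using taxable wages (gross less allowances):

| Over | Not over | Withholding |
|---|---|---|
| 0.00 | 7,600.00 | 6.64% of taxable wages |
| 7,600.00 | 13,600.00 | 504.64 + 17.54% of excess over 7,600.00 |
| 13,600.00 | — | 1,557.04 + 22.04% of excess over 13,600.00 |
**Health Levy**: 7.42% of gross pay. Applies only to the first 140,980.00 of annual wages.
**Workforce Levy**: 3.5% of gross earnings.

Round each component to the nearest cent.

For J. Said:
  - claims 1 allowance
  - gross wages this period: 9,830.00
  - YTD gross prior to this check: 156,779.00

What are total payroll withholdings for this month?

1,155.64

Earnings Tax: taxable = 9,830.00 − 1×480.00 = 9,350.00
  504.64 + 17.54% × (9,350.00 − 7,600.00) = 504.64 + 17.54% × 1,750.00 = 811.59
Health Levy: YTD 156,779.00 ≥ cap 140,980.00 → 0.00
Workforce Levy: 3.5% × 9,830.00 = 344.05
Total: 811.59 + 0.00 + 344.05 = 1,155.64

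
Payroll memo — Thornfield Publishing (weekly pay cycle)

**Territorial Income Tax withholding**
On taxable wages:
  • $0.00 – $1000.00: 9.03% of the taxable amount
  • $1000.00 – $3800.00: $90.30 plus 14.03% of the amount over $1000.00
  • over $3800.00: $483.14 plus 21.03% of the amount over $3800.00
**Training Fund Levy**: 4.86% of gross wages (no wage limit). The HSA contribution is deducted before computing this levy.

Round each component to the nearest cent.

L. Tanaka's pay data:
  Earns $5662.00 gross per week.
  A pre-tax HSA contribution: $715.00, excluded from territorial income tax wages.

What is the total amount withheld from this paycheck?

Territorial Income Tax: taxable = $5662.00 − $715.00 = $4947.00
  $483.14 + 21.03% × ($4947.00 − $3800.00) = $483.14 + 21.03% × $1147.00 = $724.35
Training Fund Levy: 4.86% × $4947.00 = $240.42
Total: $724.35 + $240.42 = $964.77

$964.77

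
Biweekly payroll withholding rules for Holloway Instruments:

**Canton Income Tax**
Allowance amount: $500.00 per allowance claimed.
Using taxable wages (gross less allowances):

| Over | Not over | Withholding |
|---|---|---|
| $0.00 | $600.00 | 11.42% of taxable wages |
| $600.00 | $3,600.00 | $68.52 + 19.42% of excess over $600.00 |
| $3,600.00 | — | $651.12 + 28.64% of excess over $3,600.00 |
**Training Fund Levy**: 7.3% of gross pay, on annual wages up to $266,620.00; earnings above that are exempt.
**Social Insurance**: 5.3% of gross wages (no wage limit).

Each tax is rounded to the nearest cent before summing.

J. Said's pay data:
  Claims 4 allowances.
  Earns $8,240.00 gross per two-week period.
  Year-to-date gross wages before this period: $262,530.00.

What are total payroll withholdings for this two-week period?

$2,142.51

Canton Income Tax: taxable = $8,240.00 − 4×$500.00 = $6,240.00
  $651.12 + 28.64% × ($6,240.00 − $3,600.00) = $651.12 + 28.64% × $2,640.00 = $1,407.22
Training Fund Levy: cap $266,620.00 − YTD $262,530.00 = $4,090.00 subject; 7.3% × $4,090.00 = $298.57
Social Insurance: 5.3% × $8,240.00 = $436.72
Total: $1,407.22 + $298.57 + $436.72 = $2,142.51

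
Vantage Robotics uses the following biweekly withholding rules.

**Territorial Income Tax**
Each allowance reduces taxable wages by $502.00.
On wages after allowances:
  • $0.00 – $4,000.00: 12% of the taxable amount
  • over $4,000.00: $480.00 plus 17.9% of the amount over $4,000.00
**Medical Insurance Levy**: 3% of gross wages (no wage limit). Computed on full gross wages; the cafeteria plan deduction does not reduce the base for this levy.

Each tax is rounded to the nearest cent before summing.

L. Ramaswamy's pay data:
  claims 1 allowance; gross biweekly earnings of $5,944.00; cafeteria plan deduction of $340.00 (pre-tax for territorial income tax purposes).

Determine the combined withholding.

$855.58

Territorial Income Tax: taxable = $5,944.00 − $340.00 − 1×$502.00 = $5,102.00
  $480.00 + 17.9% × ($5,102.00 − $4,000.00) = $480.00 + 17.9% × $1,102.00 = $677.26
Medical Insurance Levy: 3% × $5,944.00 = $178.32
Total: $677.26 + $178.32 = $855.58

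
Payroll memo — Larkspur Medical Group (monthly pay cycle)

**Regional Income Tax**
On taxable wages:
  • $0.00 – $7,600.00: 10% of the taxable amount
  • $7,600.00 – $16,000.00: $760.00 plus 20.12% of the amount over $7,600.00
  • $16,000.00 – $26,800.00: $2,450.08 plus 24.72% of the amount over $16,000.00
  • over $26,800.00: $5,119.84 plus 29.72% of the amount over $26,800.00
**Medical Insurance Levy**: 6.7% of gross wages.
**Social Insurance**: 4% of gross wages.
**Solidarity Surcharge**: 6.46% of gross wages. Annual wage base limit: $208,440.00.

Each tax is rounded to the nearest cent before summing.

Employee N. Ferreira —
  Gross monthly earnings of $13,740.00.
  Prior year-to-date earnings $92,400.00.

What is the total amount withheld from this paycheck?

$4,353.15

Regional Income Tax: taxable = $13,740.00
  $760.00 + 20.12% × ($13,740.00 − $7,600.00) = $760.00 + 20.12% × $6,140.00 = $1,995.37
Medical Insurance Levy: 6.7% × $13,740.00 = $920.58
Social Insurance: 4% × $13,740.00 = $549.60
Solidarity Surcharge: 6.46% × $13,740.00 = $887.60
Total: $1,995.37 + $920.58 + $549.60 + $887.60 = $4,353.15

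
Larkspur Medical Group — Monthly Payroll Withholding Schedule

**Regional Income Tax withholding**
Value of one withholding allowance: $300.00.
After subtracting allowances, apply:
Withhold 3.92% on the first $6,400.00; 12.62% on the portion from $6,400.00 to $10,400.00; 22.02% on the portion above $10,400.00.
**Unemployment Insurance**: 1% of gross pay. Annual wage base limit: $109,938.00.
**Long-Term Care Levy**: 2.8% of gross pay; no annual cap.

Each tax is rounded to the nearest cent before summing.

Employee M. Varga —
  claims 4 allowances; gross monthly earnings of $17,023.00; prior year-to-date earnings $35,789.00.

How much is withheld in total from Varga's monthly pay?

$2,596.69

Regional Income Tax: taxable = $17,023.00 − 4×$300.00 = $15,823.00
  $755.68 + 22.02% × ($15,823.00 − $10,400.00) = $755.68 + 22.02% × $5,423.00 = $1,949.82
Unemployment Insurance: 1% × $17,023.00 = $170.23
Long-Term Care Levy: 2.8% × $17,023.00 = $476.64
Total: $1,949.82 + $170.23 + $476.64 = $2,596.69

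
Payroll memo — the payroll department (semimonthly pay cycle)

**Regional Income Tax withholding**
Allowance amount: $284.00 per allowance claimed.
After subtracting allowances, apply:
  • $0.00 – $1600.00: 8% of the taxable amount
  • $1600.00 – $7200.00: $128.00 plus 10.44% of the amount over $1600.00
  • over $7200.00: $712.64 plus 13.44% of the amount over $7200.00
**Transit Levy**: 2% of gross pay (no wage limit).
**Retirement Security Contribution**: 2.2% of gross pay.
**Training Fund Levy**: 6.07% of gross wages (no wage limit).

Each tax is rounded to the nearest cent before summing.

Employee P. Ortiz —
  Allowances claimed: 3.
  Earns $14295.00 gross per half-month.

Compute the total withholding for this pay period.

Regional Income Tax: taxable = $14295.00 − 3×$284.00 = $13443.00
  $712.64 + 13.44% × ($13443.00 − $7200.00) = $712.64 + 13.44% × $6243.00 = $1551.70
Transit Levy: 2% × $14295.00 = $285.90
Retirement Security Contribution: 2.2% × $14295.00 = $314.49
Training Fund Levy: 6.07% × $14295.00 = $867.71
Total: $1551.70 + $285.90 + $314.49 + $867.71 = $3019.80

$3019.80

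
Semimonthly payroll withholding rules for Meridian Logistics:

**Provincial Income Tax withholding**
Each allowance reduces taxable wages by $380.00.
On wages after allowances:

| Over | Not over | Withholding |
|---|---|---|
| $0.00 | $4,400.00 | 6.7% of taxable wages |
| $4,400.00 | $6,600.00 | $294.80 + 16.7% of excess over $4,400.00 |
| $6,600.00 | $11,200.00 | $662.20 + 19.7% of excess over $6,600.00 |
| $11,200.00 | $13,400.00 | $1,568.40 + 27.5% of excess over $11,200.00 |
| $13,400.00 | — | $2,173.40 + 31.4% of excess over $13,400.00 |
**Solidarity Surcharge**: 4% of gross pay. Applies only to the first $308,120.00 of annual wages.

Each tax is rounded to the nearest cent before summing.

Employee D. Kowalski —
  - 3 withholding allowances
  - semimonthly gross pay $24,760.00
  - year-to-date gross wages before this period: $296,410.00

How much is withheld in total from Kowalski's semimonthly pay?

$5,850.88

Provincial Income Tax: taxable = $24,760.00 − 3×$380.00 = $23,620.00
  $2,173.40 + 31.4% × ($23,620.00 − $13,400.00) = $2,173.40 + 31.4% × $10,220.00 = $5,382.48
Solidarity Surcharge: cap $308,120.00 − YTD $296,410.00 = $11,710.00 subject; 4% × $11,710.00 = $468.40
Total: $5,382.48 + $468.40 = $5,850.88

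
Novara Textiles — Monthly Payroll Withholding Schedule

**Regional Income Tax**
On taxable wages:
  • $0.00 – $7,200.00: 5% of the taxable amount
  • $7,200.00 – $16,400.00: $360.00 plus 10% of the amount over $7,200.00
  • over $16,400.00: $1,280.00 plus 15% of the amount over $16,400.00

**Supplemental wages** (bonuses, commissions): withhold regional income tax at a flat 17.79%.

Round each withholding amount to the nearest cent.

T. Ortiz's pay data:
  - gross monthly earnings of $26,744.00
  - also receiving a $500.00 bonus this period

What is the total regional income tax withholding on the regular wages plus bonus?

$2,920.55

Regional Income Tax: taxable = $26,744.00
  $1,280.00 + 15% × ($26,744.00 − $16,400.00) = $1,280.00 + 15% × $10,344.00 = $2,831.60
Supplemental (17.79% flat on bonus): 17.79% × $500.00 = $88.95
Total regional income tax: $2,831.60 + $88.95 = $2,920.55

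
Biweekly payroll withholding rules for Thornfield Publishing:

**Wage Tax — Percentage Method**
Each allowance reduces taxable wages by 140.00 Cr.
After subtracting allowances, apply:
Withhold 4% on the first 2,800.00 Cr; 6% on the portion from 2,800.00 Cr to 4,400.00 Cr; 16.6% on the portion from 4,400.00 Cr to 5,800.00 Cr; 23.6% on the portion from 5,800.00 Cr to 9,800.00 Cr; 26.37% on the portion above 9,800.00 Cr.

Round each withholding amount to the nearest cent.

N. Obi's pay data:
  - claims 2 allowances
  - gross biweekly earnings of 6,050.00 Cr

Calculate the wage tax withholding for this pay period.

435.42 Cr

Wage Tax: taxable = 6,050.00 Cr − 2×140.00 Cr = 5,770.00 Cr
  208.00 Cr + 16.6% × (5,770.00 Cr − 4,400.00 Cr) = 208.00 Cr + 16.6% × 1,370.00 Cr = 435.42 Cr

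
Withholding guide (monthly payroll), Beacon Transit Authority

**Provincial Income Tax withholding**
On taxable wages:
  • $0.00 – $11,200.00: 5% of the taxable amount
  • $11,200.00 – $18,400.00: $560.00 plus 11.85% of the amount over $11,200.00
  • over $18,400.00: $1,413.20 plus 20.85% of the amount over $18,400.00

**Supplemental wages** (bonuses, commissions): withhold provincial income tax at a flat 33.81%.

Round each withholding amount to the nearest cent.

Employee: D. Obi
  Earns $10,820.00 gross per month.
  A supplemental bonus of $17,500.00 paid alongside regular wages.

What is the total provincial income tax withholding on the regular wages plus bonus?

Provincial Income Tax: taxable = $10,820.00
  5% × $10,820.00 = $541.00
Supplemental (33.81% flat on bonus): 33.81% × $17,500.00 = $5,916.75
Total provincial income tax: $541.00 + $5,916.75 = $6,457.75

$6,457.75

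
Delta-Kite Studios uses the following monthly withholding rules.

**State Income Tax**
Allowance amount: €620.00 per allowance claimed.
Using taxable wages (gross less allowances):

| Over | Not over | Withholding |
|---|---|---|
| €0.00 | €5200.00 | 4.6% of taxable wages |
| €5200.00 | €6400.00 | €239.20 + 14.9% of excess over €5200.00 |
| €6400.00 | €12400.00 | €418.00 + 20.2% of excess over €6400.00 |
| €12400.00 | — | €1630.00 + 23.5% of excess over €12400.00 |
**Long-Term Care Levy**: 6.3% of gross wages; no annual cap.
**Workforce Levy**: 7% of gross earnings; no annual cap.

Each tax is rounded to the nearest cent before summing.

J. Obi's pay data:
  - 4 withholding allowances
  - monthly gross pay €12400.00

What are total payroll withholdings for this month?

€2778.24

State Income Tax: taxable = €12400.00 − 4×€620.00 = €9920.00
  €418.00 + 20.2% × (€9920.00 − €6400.00) = €418.00 + 20.2% × €3520.00 = €1129.04
Long-Term Care Levy: 6.3% × €12400.00 = €781.20
Workforce Levy: 7% × €12400.00 = €868.00
Total: €1129.04 + €781.20 + €868.00 = €2778.24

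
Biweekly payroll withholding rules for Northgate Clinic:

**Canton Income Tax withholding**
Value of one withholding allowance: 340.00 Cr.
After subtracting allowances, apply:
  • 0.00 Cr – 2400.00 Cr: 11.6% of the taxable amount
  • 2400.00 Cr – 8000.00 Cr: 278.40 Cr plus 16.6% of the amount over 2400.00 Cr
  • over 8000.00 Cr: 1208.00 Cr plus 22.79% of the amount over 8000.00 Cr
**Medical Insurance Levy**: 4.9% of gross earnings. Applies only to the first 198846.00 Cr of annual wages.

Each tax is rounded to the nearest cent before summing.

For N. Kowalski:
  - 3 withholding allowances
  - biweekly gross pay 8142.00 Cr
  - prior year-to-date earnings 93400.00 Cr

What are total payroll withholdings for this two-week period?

Canton Income Tax: taxable = 8142.00 Cr − 3×340.00 Cr = 7122.00 Cr
  278.40 Cr + 16.6% × (7122.00 Cr − 2400.00 Cr) = 278.40 Cr + 16.6% × 4722.00 Cr = 1062.25 Cr
Medical Insurance Levy: 4.9% × 8142.00 Cr = 398.96 Cr
Total: 1062.25 Cr + 398.96 Cr = 1461.21 Cr

1461.21 Cr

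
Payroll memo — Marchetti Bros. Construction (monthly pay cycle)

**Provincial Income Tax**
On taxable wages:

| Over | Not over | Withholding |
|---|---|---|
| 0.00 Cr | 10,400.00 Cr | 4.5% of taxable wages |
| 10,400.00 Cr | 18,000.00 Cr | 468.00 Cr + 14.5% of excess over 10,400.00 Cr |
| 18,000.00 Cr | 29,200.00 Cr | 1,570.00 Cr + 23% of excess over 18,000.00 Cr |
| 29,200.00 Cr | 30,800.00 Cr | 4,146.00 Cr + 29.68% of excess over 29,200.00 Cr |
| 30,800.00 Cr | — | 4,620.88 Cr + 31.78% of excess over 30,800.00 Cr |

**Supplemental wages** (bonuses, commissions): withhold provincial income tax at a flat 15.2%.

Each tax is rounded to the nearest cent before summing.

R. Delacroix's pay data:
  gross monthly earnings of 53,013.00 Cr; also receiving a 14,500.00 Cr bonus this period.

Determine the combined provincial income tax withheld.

13,884.17 Cr

Provincial Income Tax: taxable = 53,013.00 Cr
  4,620.88 Cr + 31.78% × (53,013.00 Cr − 30,800.00 Cr) = 4,620.88 Cr + 31.78% × 22,213.00 Cr = 11,680.17 Cr
Supplemental (15.2% flat on bonus): 15.2% × 14,500.00 Cr = 2,204.00 Cr
Total provincial income tax: 11,680.17 Cr + 2,204.00 Cr = 13,884.17 Cr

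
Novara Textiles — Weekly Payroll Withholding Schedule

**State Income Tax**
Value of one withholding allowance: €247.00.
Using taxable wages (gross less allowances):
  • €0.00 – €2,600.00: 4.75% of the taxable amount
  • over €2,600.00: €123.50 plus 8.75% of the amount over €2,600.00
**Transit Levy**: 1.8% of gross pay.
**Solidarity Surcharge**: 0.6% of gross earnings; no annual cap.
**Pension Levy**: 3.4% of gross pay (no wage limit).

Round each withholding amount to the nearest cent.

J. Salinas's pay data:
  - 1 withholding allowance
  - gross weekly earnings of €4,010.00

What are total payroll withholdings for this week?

€457.84

State Income Tax: taxable = €4,010.00 − 1×€247.00 = €3,763.00
  €123.50 + 8.75% × (€3,763.00 − €2,600.00) = €123.50 + 8.75% × €1,163.00 = €225.26
Transit Levy: 1.8% × €4,010.00 = €72.18
Solidarity Surcharge: 0.6% × €4,010.00 = €24.06
Pension Levy: 3.4% × €4,010.00 = €136.34
Total: €225.26 + €72.18 + €24.06 + €136.34 = €457.84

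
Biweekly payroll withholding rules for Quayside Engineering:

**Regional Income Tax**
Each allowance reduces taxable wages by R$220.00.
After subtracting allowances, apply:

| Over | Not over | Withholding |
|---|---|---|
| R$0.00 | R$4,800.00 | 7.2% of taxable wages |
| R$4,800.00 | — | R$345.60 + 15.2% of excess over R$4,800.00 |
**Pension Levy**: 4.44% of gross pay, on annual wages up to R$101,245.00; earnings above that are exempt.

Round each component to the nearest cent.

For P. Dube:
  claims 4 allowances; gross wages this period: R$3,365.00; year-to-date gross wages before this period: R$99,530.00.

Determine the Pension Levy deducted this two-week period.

R$76.15

Pension Levy: cap R$101,245.00 − YTD R$99,530.00 = R$1,715.00 subject; 4.44% × R$1,715.00 = R$76.15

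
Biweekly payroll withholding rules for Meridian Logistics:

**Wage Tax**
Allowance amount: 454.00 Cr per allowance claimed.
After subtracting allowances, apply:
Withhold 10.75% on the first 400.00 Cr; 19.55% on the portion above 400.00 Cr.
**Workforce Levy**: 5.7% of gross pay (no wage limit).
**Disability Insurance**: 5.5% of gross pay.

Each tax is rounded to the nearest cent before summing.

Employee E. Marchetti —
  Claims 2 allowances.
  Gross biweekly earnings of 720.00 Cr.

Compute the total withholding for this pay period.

80.64 Cr

Wage Tax: taxable = 720.00 Cr − 2×454.00 Cr = -188.00 Cr
  Taxable ≤ 0 → 0.00 Cr
Workforce Levy: 5.7% × 720.00 Cr = 41.04 Cr
Disability Insurance: 5.5% × 720.00 Cr = 39.60 Cr
Total: 0.00 Cr + 41.04 Cr + 39.60 Cr = 80.64 Cr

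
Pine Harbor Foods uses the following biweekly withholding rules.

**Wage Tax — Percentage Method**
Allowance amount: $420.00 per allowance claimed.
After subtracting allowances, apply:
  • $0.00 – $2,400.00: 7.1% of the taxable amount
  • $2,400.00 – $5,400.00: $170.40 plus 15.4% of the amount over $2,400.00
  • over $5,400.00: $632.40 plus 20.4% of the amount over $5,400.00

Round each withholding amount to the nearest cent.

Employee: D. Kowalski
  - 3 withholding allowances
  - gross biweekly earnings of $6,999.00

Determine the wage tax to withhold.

Wage Tax: taxable = $6,999.00 − 3×$420.00 = $5,739.00
  $632.40 + 20.4% × ($5,739.00 − $5,400.00) = $632.40 + 20.4% × $339.00 = $701.56

$701.56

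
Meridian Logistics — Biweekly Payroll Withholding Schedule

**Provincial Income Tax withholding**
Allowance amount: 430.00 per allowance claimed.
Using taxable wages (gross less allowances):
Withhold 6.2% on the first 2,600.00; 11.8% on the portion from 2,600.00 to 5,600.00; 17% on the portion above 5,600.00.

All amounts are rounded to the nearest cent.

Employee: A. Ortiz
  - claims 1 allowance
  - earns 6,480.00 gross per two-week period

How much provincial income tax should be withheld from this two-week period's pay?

591.70

Provincial Income Tax: taxable = 6,480.00 − 1×430.00 = 6,050.00
  515.20 + 17% × (6,050.00 − 5,600.00) = 515.20 + 17% × 450.00 = 591.70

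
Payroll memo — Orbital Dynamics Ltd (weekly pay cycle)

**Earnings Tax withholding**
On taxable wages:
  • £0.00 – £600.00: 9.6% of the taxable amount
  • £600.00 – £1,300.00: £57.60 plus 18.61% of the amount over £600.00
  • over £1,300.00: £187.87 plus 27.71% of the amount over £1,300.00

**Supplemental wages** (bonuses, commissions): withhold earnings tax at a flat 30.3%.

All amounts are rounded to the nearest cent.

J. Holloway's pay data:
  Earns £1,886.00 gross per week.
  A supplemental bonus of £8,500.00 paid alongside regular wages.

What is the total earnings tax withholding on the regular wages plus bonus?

£2,925.75

Earnings Tax: taxable = £1,886.00
  £187.87 + 27.71% × (£1,886.00 − £1,300.00) = £187.87 + 27.71% × £586.00 = £350.25
Supplemental (30.3% flat on bonus): 30.3% × £8,500.00 = £2,575.50
Total earnings tax: £350.25 + £2,575.50 = £2,925.75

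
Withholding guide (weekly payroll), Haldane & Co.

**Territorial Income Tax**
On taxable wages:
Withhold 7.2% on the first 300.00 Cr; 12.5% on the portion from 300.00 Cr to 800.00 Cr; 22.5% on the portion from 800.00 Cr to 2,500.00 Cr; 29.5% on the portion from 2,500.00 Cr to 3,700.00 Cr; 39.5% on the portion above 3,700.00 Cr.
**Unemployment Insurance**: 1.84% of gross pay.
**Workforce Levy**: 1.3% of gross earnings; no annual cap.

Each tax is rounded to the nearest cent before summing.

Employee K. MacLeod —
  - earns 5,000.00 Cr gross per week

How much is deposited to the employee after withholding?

3,508.90 Cr

Territorial Income Tax: taxable = 5,000.00 Cr
  820.60 Cr + 39.5% × (5,000.00 Cr − 3,700.00 Cr) = 820.60 Cr + 39.5% × 1,300.00 Cr = 1,334.10 Cr
Unemployment Insurance: 1.84% × 5,000.00 Cr = 92.00 Cr
Workforce Levy: 1.3% × 5,000.00 Cr = 65.00 Cr
Total withheld: 1,334.10 Cr + 92.00 Cr + 65.00 Cr = 1,491.10 Cr
Net pay: 5,000.00 Cr − 1,491.10 Cr = 3,508.90 Cr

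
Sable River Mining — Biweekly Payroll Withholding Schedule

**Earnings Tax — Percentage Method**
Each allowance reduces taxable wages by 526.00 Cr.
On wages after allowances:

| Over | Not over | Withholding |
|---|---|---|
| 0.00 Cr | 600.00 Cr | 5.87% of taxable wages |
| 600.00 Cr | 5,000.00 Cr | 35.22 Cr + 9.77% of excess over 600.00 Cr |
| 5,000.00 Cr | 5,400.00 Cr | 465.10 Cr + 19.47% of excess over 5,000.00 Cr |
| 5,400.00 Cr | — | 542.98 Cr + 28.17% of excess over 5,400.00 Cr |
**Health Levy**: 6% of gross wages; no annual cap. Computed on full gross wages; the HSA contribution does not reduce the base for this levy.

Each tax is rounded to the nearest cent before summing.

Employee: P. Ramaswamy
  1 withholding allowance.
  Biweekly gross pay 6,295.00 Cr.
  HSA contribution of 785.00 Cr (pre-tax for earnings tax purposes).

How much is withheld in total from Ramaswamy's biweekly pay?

841.24 Cr

Earnings Tax: taxable = 6,295.00 Cr − 785.00 Cr − 1×526.00 Cr = 4,984.00 Cr
  35.22 Cr + 9.77% × (4,984.00 Cr − 600.00 Cr) = 35.22 Cr + 9.77% × 4,384.00 Cr = 463.54 Cr
Health Levy: 6% × 6,295.00 Cr = 377.70 Cr
Total: 463.54 Cr + 377.70 Cr = 841.24 Cr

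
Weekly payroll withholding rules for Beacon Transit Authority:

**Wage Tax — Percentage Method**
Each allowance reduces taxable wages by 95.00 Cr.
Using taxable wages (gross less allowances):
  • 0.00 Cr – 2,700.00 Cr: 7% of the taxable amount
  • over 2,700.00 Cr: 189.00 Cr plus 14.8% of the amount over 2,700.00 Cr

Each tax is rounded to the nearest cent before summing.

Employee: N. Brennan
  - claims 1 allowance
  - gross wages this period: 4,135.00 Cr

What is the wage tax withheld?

387.32 Cr

Wage Tax: taxable = 4,135.00 Cr − 1×95.00 Cr = 4,040.00 Cr
  189.00 Cr + 14.8% × (4,040.00 Cr − 2,700.00 Cr) = 189.00 Cr + 14.8% × 1,340.00 Cr = 387.32 Cr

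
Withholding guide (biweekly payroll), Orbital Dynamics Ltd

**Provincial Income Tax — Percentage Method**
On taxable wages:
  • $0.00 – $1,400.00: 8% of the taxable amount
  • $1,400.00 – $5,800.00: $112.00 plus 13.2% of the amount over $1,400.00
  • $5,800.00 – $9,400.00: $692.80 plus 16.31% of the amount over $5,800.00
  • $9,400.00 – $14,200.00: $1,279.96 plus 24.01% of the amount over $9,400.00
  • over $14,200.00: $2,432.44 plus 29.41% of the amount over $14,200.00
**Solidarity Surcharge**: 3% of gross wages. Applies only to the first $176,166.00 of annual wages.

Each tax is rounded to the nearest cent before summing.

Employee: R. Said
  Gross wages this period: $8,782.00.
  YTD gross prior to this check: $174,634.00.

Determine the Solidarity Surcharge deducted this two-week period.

$45.96

Solidarity Surcharge: cap $176,166.00 − YTD $174,634.00 = $1,532.00 subject; 3% × $1,532.00 = $45.96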